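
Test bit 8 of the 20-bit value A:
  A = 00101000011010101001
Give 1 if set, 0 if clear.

Bit 8 is the 9th from the right.
  00101000011010101001
             ^
That bit is 0.

Answer: 0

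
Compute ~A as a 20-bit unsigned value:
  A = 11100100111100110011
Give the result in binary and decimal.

Flip each bit (0->1, 1->0):
  11100100111100110011
  00011011000011001100

Answer: 00011011000011001100 (110796)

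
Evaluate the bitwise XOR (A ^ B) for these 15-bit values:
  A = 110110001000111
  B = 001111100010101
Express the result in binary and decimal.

Apply ^ to each column (1 where bits differ):
  110110001000111
^ 001111100010101
-----------------
  111001101010010

Answer: 111001101010010 (29522)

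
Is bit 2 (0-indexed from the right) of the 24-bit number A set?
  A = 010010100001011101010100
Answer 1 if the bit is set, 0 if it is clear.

Bit 2 is the 3rd from the right.
  010010100001011101010100
                       ^
That bit is 1.

Answer: 1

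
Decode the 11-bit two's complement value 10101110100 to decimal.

MSB is 1, so the value is negative. Find the magnitude:
1. Invert bits:  01010001011
2. Add 1:        01010001100  = 652
3. Apply sign:   -652

Answer: -652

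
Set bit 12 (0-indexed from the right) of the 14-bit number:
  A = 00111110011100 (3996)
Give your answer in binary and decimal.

Mask = 1 << 12 = 01000000000000
Bit 12 of A is 0, so OR-ing with the mask flips it to 1.
  00111110011100
| 01000000000000
----------------
  01111110011100

Answer: 01111110011100 (8092)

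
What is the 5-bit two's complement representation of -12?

1. Binary of +12:  01100
2. Invert bits:     10011
3. Add 1:           10100

Answer: 10100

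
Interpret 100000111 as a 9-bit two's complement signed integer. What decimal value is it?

MSB is 1, so the value is negative. Find the magnitude:
1. Invert bits:  011111000
2. Add 1:        011111001  = 249
3. Apply sign:   -249

Answer: -249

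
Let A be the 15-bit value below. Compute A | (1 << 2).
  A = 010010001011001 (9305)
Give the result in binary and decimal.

Mask = 1 << 2 = 000000000000100
Bit 2 of A is 0, so OR-ing with the mask flips it to 1.
  010010001011001
| 000000000000100
-----------------
  010010001011101

Answer: 010010001011101 (9309)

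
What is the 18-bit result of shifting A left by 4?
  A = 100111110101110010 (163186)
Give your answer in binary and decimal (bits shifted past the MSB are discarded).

Shift left by 4: drop the top 4 bit(s), append 4 zero(s) on the right.
  100111110101110010  ->  discard [1001], keep [11110101110010], append 0000
= 111101011100100000

Answer: 111101011100100000 (251680)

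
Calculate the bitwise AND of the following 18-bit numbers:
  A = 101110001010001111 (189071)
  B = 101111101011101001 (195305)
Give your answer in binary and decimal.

Apply & to each column (1 only where both bits are 1):
  101110001010001111
& 101111101011101001
--------------------
  101110001010001001

Answer: 101110001010001001 (189065)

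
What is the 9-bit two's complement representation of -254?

1. Binary of +254:  011111110
2. Invert bits:     100000001
3. Add 1:           100000010

Answer: 100000010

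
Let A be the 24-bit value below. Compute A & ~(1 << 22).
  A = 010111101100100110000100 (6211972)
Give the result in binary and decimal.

Mask = ~(1 << 22) = 101111111111111111111111
Bit 22 of A is 1, so AND-ing with the mask clears it to 0.
  010111101100100110000100
& 101111111111111111111111
--------------------------
  000111101100100110000100

Answer: 000111101100100110000100 (2017668)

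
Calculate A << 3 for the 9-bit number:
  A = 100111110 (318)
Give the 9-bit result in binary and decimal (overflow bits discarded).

Shift left by 3: drop the top 3 bit(s), append 3 zero(s) on the right.
  100111110  ->  discard [100], keep [111110], append 000
= 111110000

Answer: 111110000 (496)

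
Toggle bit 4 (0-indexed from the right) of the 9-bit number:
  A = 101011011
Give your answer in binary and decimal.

Mask = 1 << 4 = 000010000
Bit 4 of A is 1; XOR with the mask flips it to 0.
  101011011
^ 000010000
-----------
  101001011

Answer: 101001011 (331)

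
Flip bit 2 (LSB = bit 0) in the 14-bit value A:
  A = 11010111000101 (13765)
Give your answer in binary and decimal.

Mask = 1 << 2 = 00000000000100
Bit 2 of A is 1; XOR with the mask flips it to 0.
  11010111000101
^ 00000000000100
----------------
  11010111000001

Answer: 11010111000001 (13761)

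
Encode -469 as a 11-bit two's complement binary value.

1. Binary of +469:  00111010101
2. Invert bits:     11000101010
3. Add 1:           11000101011

Answer: 11000101011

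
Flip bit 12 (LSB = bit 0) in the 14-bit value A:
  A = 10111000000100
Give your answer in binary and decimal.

Mask = 1 << 12 = 01000000000000
Bit 12 of A is 0; XOR with the mask flips it to 1.
  10111000000100
^ 01000000000000
----------------
  11111000000100

Answer: 11111000000100 (15876)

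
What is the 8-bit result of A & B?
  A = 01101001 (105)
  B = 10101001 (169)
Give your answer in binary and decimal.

Apply & to each column (1 only where both bits are 1):
  01101001
& 10101001
----------
  00101001

Answer: 00101001 (41)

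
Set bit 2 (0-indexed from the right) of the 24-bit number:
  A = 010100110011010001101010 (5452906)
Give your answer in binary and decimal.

Mask = 1 << 2 = 000000000000000000000100
Bit 2 of A is 0, so OR-ing with the mask flips it to 1.
  010100110011010001101010
| 000000000000000000000100
--------------------------
  010100110011010001101110

Answer: 010100110011010001101110 (5452910)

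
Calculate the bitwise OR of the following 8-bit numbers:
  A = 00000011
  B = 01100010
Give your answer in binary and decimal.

Apply | to each column (1 where either bit is 1):
  00000011
| 01100010
----------
  01100011

Answer: 01100011 (99)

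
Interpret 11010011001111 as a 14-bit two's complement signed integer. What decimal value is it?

MSB is 1, so the value is negative. Find the magnitude:
1. Invert bits:  00101100110000
2. Add 1:        00101100110001  = 2865
3. Apply sign:   -2865

Answer: -2865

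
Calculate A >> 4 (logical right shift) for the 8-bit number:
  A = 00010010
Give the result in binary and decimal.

Logical shift right by 4: drop the bottom 4 bit(s), prepend 4 zero(s) on the left.
  00010010  ->  keep [0001], discard [0010], prepend 0000
= 00000001

Answer: 00000001 (1)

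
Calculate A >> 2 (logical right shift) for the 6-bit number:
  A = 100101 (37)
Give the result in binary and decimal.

Logical shift right by 2: drop the bottom 2 bit(s), prepend 2 zero(s) on the left.
  100101  ->  keep [1001], discard [01], prepend 00
= 001001

Answer: 001001 (9)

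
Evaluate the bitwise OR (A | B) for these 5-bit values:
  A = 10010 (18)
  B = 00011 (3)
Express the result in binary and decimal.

Apply | to each column (1 where either bit is 1):
  10010
| 00011
-------
  10011

Answer: 10011 (19)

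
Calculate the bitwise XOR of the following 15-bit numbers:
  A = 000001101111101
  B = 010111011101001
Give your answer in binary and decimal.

Apply ^ to each column (1 where bits differ):
  000001101111101
^ 010111011101001
-----------------
  010110110010100

Answer: 010110110010100 (11668)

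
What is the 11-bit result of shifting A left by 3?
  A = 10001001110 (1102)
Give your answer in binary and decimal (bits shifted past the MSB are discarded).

Shift left by 3: drop the top 3 bit(s), append 3 zero(s) on the right.
  10001001110  ->  discard [100], keep [01001110], append 000
= 01001110000

Answer: 01001110000 (624)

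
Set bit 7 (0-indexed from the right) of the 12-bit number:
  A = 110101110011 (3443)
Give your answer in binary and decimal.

Mask = 1 << 7 = 000010000000
Bit 7 of A is 0, so OR-ing with the mask flips it to 1.
  110101110011
| 000010000000
--------------
  110111110011

Answer: 110111110011 (3571)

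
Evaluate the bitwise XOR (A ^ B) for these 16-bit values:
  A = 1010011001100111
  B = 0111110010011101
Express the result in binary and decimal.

Apply ^ to each column (1 where bits differ):
  1010011001100111
^ 0111110010011101
------------------
  1101101011111010

Answer: 1101101011111010 (56058)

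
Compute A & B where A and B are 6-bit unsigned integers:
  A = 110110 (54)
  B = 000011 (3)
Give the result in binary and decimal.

Apply & to each column (1 only where both bits are 1):
  110110
& 000011
--------
  000010

Answer: 000010 (2)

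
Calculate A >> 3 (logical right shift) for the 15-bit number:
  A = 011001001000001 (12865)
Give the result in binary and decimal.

Logical shift right by 3: drop the bottom 3 bit(s), prepend 3 zero(s) on the left.
  011001001000001  ->  keep [011001001000], discard [001], prepend 000
= 000011001001000

Answer: 000011001001000 (1608)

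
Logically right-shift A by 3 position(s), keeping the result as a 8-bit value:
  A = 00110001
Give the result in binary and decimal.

Logical shift right by 3: drop the bottom 3 bit(s), prepend 3 zero(s) on the left.
  00110001  ->  keep [00110], discard [001], prepend 000
= 00000110

Answer: 00000110 (6)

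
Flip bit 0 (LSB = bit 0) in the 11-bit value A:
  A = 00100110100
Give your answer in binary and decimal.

Mask = 1 << 0 = 00000000001
Bit 0 of A is 0; XOR with the mask flips it to 1.
  00100110100
^ 00000000001
-------------
  00100110101

Answer: 00100110101 (309)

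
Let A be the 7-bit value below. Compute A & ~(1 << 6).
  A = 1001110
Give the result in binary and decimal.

Mask = ~(1 << 6) = 0111111
Bit 6 of A is 1, so AND-ing with the mask clears it to 0.
  1001110
& 0111111
---------
  0001110

Answer: 0001110 (14)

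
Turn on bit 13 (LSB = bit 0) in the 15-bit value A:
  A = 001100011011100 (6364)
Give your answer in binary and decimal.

Mask = 1 << 13 = 010000000000000
Bit 13 of A is 0, so OR-ing with the mask flips it to 1.
  001100011011100
| 010000000000000
-----------------
  011100011011100

Answer: 011100011011100 (14556)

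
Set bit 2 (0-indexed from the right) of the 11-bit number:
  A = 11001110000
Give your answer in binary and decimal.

Mask = 1 << 2 = 00000000100
Bit 2 of A is 0, so OR-ing with the mask flips it to 1.
  11001110000
| 00000000100
-------------
  11001110100

Answer: 11001110100 (1652)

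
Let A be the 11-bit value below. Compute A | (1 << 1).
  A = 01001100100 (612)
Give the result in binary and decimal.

Mask = 1 << 1 = 00000000010
Bit 1 of A is 0, so OR-ing with the mask flips it to 1.
  01001100100
| 00000000010
-------------
  01001100110

Answer: 01001100110 (614)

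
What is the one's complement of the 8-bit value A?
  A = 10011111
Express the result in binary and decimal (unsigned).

Flip each bit (0->1, 1->0):
  10011111
  01100000

Answer: 01100000 (96)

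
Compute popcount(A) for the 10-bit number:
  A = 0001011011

0001011011
1-bits at positions (from bit 0 = LSB): 0, 1, 3, 4, 6
Count = 5

Answer: 5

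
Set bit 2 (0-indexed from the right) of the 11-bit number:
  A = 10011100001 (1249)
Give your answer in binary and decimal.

Mask = 1 << 2 = 00000000100
Bit 2 of A is 0, so OR-ing with the mask flips it to 1.
  10011100001
| 00000000100
-------------
  10011100101

Answer: 10011100101 (1253)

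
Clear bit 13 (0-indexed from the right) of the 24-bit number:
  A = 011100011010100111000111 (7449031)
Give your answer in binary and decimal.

Mask = ~(1 << 13) = 111111111101111111111111
Bit 13 of A is 1, so AND-ing with the mask clears it to 0.
  011100011010100111000111
& 111111111101111111111111
--------------------------
  011100011000100111000111

Answer: 011100011000100111000111 (7440839)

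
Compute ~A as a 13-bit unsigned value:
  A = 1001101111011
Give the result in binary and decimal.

Flip each bit (0->1, 1->0):
  1001101111011
  0110010000100

Answer: 0110010000100 (3204)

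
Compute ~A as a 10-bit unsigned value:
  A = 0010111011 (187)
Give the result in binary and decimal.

Flip each bit (0->1, 1->0):
  0010111011
  1101000100

Answer: 1101000100 (836)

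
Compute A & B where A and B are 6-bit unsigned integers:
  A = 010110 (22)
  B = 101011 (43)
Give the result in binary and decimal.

Apply & to each column (1 only where both bits are 1):
  010110
& 101011
--------
  000010

Answer: 000010 (2)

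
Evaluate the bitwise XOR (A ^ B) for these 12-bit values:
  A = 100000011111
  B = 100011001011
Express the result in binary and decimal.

Apply ^ to each column (1 where bits differ):
  100000011111
^ 100011001011
--------------
  000011010100

Answer: 000011010100 (212)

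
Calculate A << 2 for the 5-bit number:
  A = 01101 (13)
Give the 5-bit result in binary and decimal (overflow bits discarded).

Shift left by 2: drop the top 2 bit(s), append 2 zero(s) on the right.
  01101  ->  discard [01], keep [101], append 00
= 10100

Answer: 10100 (20)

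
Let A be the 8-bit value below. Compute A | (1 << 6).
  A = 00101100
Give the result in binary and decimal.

Mask = 1 << 6 = 01000000
Bit 6 of A is 0, so OR-ing with the mask flips it to 1.
  00101100
| 01000000
----------
  01101100

Answer: 01101100 (108)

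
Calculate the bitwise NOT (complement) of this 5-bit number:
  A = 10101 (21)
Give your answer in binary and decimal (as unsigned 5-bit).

Flip each bit (0->1, 1->0):
  10101
  01010

Answer: 01010 (10)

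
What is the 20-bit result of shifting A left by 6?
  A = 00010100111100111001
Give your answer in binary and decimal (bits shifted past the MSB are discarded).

Shift left by 6: drop the top 6 bit(s), append 6 zero(s) on the right.
  00010100111100111001  ->  discard [000101], keep [00111100111001], append 000000
= 00111100111001000000

Answer: 00111100111001000000 (249408)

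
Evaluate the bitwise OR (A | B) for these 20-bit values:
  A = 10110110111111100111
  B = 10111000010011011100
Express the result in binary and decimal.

Apply | to each column (1 where either bit is 1):
  10110110111111100111
| 10111000010011011100
----------------------
  10111110111111111111

Answer: 10111110111111111111 (782335)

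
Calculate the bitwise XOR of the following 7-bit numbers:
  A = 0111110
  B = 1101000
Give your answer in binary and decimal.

Apply ^ to each column (1 where bits differ):
  0111110
^ 1101000
---------
  1010110

Answer: 1010110 (86)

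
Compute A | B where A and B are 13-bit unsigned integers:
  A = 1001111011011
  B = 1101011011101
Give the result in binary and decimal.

Apply | to each column (1 where either bit is 1):
  1001111011011
| 1101011011101
---------------
  1101111011111

Answer: 1101111011111 (7135)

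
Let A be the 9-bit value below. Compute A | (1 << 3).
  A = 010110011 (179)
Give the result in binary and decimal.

Mask = 1 << 3 = 000001000
Bit 3 of A is 0, so OR-ing with the mask flips it to 1.
  010110011
| 000001000
-----------
  010111011

Answer: 010111011 (187)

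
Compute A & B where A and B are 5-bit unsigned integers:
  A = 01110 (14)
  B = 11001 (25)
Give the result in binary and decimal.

Apply & to each column (1 only where both bits are 1):
  01110
& 11001
-------
  01000

Answer: 01000 (8)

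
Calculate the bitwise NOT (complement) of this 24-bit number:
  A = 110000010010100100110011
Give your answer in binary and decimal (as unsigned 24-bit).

Flip each bit (0->1, 1->0):
  110000010010100100110011
  001111101101011011001100

Answer: 001111101101011011001100 (4118220)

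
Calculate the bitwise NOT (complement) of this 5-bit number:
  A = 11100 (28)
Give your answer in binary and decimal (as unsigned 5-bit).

Flip each bit (0->1, 1->0):
  11100
  00011

Answer: 00011 (3)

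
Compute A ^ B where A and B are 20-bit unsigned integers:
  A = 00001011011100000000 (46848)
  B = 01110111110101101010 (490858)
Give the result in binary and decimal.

Apply ^ to each column (1 where bits differ):
  00001011011100000000
^ 01110111110101101010
----------------------
  01111100101001101010

Answer: 01111100101001101010 (510570)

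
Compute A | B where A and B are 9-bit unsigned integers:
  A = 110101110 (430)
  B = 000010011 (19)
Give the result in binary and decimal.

Apply | to each column (1 where either bit is 1):
  110101110
| 000010011
-----------
  110111111

Answer: 110111111 (447)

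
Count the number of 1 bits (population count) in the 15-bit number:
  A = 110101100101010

110101100101010
1-bits at positions (from bit 0 = LSB): 1, 3, 5, 8, 9, 11, 13, 14
Count = 8

Answer: 8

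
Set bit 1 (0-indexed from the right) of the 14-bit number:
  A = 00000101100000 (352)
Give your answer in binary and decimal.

Mask = 1 << 1 = 00000000000010
Bit 1 of A is 0, so OR-ing with the mask flips it to 1.
  00000101100000
| 00000000000010
----------------
  00000101100010

Answer: 00000101100010 (354)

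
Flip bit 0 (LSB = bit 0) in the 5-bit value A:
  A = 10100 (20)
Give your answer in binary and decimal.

Mask = 1 << 0 = 00001
Bit 0 of A is 0; XOR with the mask flips it to 1.
  10100
^ 00001
-------
  10101

Answer: 10101 (21)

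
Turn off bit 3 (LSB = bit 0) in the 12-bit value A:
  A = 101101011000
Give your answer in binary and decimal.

Mask = ~(1 << 3) = 111111110111
Bit 3 of A is 1, so AND-ing with the mask clears it to 0.
  101101011000
& 111111110111
--------------
  101101010000

Answer: 101101010000 (2896)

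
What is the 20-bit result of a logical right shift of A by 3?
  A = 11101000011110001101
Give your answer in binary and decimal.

Logical shift right by 3: drop the bottom 3 bit(s), prepend 3 zero(s) on the left.
  11101000011110001101  ->  keep [11101000011110001], discard [101], prepend 000
= 00011101000011110001

Answer: 00011101000011110001 (119025)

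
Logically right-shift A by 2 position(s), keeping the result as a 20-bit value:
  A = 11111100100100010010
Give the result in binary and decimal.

Logical shift right by 2: drop the bottom 2 bit(s), prepend 2 zero(s) on the left.
  11111100100100010010  ->  keep [111111001001000100], discard [10], prepend 00
= 00111111001001000100

Answer: 00111111001001000100 (258628)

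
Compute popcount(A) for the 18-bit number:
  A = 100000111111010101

100000111111010101
1-bits at positions (from bit 0 = LSB): 0, 2, 4, 6, 7, 8, 9, 10, 11, 17
Count = 10

Answer: 10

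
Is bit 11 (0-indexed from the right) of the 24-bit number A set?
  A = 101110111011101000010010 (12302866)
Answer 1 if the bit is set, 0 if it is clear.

Bit 11 is the 12th from the right.
  101110111011101000010010
              ^
That bit is 1.

Answer: 1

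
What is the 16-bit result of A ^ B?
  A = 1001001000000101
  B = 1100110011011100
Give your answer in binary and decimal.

Apply ^ to each column (1 where bits differ):
  1001001000000101
^ 1100110011011100
------------------
  0101111011011001

Answer: 0101111011011001 (24281)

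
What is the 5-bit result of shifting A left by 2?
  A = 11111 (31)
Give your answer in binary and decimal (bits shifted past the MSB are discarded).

Shift left by 2: drop the top 2 bit(s), append 2 zero(s) on the right.
  11111  ->  discard [11], keep [111], append 00
= 11100

Answer: 11100 (28)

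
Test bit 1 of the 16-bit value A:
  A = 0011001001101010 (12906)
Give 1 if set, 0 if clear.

Bit 1 is the 2nd from the right.
  0011001001101010
                ^
That bit is 1.

Answer: 1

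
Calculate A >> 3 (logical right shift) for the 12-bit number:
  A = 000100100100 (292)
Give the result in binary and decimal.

Logical shift right by 3: drop the bottom 3 bit(s), prepend 3 zero(s) on the left.
  000100100100  ->  keep [000100100], discard [100], prepend 000
= 000000100100

Answer: 000000100100 (36)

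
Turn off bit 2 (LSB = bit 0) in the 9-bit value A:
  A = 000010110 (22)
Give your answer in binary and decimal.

Mask = ~(1 << 2) = 111111011
Bit 2 of A is 1, so AND-ing with the mask clears it to 0.
  000010110
& 111111011
-----------
  000010010

Answer: 000010010 (18)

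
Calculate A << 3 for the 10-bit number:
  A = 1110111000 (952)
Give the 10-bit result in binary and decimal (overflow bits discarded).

Shift left by 3: drop the top 3 bit(s), append 3 zero(s) on the right.
  1110111000  ->  discard [111], keep [0111000], append 000
= 0111000000

Answer: 0111000000 (448)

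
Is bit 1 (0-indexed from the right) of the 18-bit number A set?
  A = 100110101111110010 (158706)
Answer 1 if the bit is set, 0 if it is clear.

Bit 1 is the 2nd from the right.
  100110101111110010
                  ^
That bit is 1.

Answer: 1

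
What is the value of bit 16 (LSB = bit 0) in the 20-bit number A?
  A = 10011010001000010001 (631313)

Bit 16 is the 17th from the right.
  10011010001000010001
     ^
That bit is 1.

Answer: 1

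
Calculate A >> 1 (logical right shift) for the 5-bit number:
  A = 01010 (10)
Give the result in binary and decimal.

Logical shift right by 1: drop the bottom 1 bit(s), prepend 1 zero(s) on the left.
  01010  ->  keep [0101], discard [0], prepend 0
= 00101

Answer: 00101 (5)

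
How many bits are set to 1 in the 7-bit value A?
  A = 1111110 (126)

1111110
1-bits at positions (from bit 0 = LSB): 1, 2, 3, 4, 5, 6
Count = 6

Answer: 6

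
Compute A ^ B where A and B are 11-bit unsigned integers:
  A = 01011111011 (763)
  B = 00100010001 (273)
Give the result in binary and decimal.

Apply ^ to each column (1 where bits differ):
  01011111011
^ 00100010001
-------------
  01111101010

Answer: 01111101010 (1002)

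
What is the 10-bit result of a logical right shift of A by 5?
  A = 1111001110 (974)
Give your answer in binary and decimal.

Logical shift right by 5: drop the bottom 5 bit(s), prepend 5 zero(s) on the left.
  1111001110  ->  keep [11110], discard [01110], prepend 00000
= 0000011110

Answer: 0000011110 (30)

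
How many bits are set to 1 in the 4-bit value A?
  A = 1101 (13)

1101
1-bits at positions (from bit 0 = LSB): 0, 2, 3
Count = 3

Answer: 3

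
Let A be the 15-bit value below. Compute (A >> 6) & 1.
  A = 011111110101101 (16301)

Bit 6 is the 7th from the right.
  011111110101101
          ^
That bit is 0.

Answer: 0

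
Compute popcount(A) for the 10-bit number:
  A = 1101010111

1101010111
1-bits at positions (from bit 0 = LSB): 0, 1, 2, 4, 6, 8, 9
Count = 7

Answer: 7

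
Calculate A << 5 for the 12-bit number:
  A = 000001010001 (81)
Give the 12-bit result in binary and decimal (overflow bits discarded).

Shift left by 5: drop the top 5 bit(s), append 5 zero(s) on the right.
  000001010001  ->  discard [00000], keep [1010001], append 00000
= 101000100000

Answer: 101000100000 (2592)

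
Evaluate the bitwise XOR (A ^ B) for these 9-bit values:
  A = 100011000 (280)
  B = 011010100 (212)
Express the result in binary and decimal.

Apply ^ to each column (1 where bits differ):
  100011000
^ 011010100
-----------
  111001100

Answer: 111001100 (460)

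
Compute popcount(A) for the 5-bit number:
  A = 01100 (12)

01100
1-bits at positions (from bit 0 = LSB): 2, 3
Count = 2

Answer: 2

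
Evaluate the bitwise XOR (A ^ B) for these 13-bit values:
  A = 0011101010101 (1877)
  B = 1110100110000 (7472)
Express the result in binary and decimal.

Apply ^ to each column (1 where bits differ):
  0011101010101
^ 1110100110000
---------------
  1101001100101

Answer: 1101001100101 (6757)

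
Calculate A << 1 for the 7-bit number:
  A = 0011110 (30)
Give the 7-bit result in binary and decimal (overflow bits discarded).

Shift left by 1: drop the top 1 bit(s), append 1 zero(s) on the right.
  0011110  ->  discard [0], keep [011110], append 0
= 0111100

Answer: 0111100 (60)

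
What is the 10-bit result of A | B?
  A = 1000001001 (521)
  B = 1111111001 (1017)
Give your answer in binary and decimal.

Apply | to each column (1 where either bit is 1):
  1000001001
| 1111111001
------------
  1111111001

Answer: 1111111001 (1017)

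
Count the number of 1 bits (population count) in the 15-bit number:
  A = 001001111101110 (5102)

001001111101110
1-bits at positions (from bit 0 = LSB): 1, 2, 3, 5, 6, 7, 8, 9, 12
Count = 9

Answer: 9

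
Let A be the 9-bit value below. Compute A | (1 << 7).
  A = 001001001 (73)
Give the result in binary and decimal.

Mask = 1 << 7 = 010000000
Bit 7 of A is 0, so OR-ing with the mask flips it to 1.
  001001001
| 010000000
-----------
  011001001

Answer: 011001001 (201)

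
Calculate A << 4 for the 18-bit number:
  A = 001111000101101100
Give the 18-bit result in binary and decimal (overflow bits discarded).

Shift left by 4: drop the top 4 bit(s), append 4 zero(s) on the right.
  001111000101101100  ->  discard [0011], keep [11000101101100], append 0000
= 110001011011000000

Answer: 110001011011000000 (202432)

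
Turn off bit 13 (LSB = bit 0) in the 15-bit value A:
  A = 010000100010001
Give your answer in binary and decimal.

Mask = ~(1 << 13) = 101111111111111
Bit 13 of A is 1, so AND-ing with the mask clears it to 0.
  010000100010001
& 101111111111111
-----------------
  000000100010001

Answer: 000000100010001 (273)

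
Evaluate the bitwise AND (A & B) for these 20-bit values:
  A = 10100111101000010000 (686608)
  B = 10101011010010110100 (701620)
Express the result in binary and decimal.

Apply & to each column (1 only where both bits are 1):
  10100111101000010000
& 10101011010010110100
----------------------
  10100011000000010000

Answer: 10100011000000010000 (667664)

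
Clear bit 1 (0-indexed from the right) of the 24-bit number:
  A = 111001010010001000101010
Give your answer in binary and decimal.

Mask = ~(1 << 1) = 111111111111111111111101
Bit 1 of A is 1, so AND-ing with the mask clears it to 0.
  111001010010001000101010
& 111111111111111111111101
--------------------------
  111001010010001000101000

Answer: 111001010010001000101000 (15016488)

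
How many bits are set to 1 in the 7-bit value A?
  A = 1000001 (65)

1000001
1-bits at positions (from bit 0 = LSB): 0, 6
Count = 2

Answer: 2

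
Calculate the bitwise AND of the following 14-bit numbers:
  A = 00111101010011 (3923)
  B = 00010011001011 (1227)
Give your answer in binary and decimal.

Apply & to each column (1 only where both bits are 1):
  00111101010011
& 00010011001011
----------------
  00010001000011

Answer: 00010001000011 (1091)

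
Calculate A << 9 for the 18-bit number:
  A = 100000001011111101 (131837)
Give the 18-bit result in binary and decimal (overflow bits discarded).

Shift left by 9: drop the top 9 bit(s), append 9 zero(s) on the right.
  100000001011111101  ->  discard [100000001], keep [011111101], append 000000000
= 011111101000000000

Answer: 011111101000000000 (129536)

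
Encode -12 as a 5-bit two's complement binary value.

1. Binary of +12:  01100
2. Invert bits:     10011
3. Add 1:           10100

Answer: 10100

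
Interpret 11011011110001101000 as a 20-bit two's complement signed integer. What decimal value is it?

MSB is 1, so the value is negative. Find the magnitude:
1. Invert bits:  00100100001110010111
2. Add 1:        00100100001110011000  = 148376
3. Apply sign:   -148376

Answer: -148376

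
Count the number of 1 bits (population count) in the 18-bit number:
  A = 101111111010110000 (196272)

101111111010110000
1-bits at positions (from bit 0 = LSB): 4, 5, 7, 9, 10, 11, 12, 13, 14, 15, 17
Count = 11

Answer: 11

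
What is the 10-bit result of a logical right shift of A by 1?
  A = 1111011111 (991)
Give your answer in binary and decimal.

Logical shift right by 1: drop the bottom 1 bit(s), prepend 1 zero(s) on the left.
  1111011111  ->  keep [111101111], discard [1], prepend 0
= 0111101111

Answer: 0111101111 (495)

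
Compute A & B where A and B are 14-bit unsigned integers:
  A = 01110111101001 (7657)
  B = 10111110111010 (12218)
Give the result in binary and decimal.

Apply & to each column (1 only where both bits are 1):
  01110111101001
& 10111110111010
----------------
  00110110101000

Answer: 00110110101000 (3496)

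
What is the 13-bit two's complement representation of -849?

1. Binary of +849:  0001101010001
2. Invert bits:     1110010101110
3. Add 1:           1110010101111

Answer: 1110010101111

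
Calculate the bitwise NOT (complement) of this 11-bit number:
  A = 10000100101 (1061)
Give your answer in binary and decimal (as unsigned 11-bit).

Flip each bit (0->1, 1->0):
  10000100101
  01111011010

Answer: 01111011010 (986)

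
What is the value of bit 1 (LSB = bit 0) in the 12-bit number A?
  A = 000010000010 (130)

Bit 1 is the 2nd from the right.
  000010000010
            ^
That bit is 1.

Answer: 1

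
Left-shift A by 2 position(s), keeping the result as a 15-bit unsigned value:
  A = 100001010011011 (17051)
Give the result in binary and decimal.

Shift left by 2: drop the top 2 bit(s), append 2 zero(s) on the right.
  100001010011011  ->  discard [10], keep [0001010011011], append 00
= 000101001101100

Answer: 000101001101100 (2668)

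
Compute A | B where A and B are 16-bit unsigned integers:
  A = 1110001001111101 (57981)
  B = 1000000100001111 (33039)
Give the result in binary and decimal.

Apply | to each column (1 where either bit is 1):
  1110001001111101
| 1000000100001111
------------------
  1110001101111111

Answer: 1110001101111111 (58239)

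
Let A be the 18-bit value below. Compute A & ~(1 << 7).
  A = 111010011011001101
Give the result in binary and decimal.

Mask = ~(1 << 7) = 111111111101111111
Bit 7 of A is 1, so AND-ing with the mask clears it to 0.
  111010011011001101
& 111111111101111111
--------------------
  111010011001001101

Answer: 111010011001001101 (239181)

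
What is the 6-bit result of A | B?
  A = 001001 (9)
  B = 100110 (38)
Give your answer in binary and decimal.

Apply | to each column (1 where either bit is 1):
  001001
| 100110
--------
  101111

Answer: 101111 (47)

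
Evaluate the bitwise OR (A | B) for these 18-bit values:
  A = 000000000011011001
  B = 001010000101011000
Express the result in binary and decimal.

Apply | to each column (1 where either bit is 1):
  000000000011011001
| 001010000101011000
--------------------
  001010000111011001

Answer: 001010000111011001 (41433)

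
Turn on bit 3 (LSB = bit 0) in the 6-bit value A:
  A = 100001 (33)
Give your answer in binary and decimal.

Mask = 1 << 3 = 001000
Bit 3 of A is 0, so OR-ing with the mask flips it to 1.
  100001
| 001000
--------
  101001

Answer: 101001 (41)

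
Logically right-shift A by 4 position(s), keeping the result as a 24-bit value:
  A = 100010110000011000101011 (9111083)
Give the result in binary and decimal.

Logical shift right by 4: drop the bottom 4 bit(s), prepend 4 zero(s) on the left.
  100010110000011000101011  ->  keep [10001011000001100010], discard [1011], prepend 0000
= 000010001011000001100010

Answer: 000010001011000001100010 (569442)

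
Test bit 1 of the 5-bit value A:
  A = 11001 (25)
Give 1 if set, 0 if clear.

Bit 1 is the 2nd from the right.
  11001
     ^
That bit is 0.

Answer: 0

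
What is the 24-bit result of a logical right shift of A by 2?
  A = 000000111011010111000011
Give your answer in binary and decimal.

Logical shift right by 2: drop the bottom 2 bit(s), prepend 2 zero(s) on the left.
  000000111011010111000011  ->  keep [0000001110110101110000], discard [11], prepend 00
= 000000001110110101110000

Answer: 000000001110110101110000 (60784)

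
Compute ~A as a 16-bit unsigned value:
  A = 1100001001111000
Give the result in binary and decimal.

Flip each bit (0->1, 1->0):
  1100001001111000
  0011110110000111

Answer: 0011110110000111 (15751)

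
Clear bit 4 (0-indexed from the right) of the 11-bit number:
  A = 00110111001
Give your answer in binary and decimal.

Mask = ~(1 << 4) = 11111101111
Bit 4 of A is 1, so AND-ing with the mask clears it to 0.
  00110111001
& 11111101111
-------------
  00110101001

Answer: 00110101001 (425)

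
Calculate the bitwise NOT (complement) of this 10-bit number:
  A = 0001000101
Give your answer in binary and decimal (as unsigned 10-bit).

Flip each bit (0->1, 1->0):
  0001000101
  1110111010

Answer: 1110111010 (954)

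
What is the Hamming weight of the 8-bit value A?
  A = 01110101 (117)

01110101
1-bits at positions (from bit 0 = LSB): 0, 2, 4, 5, 6
Count = 5

Answer: 5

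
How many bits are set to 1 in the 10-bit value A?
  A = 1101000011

1101000011
1-bits at positions (from bit 0 = LSB): 0, 1, 6, 8, 9
Count = 5

Answer: 5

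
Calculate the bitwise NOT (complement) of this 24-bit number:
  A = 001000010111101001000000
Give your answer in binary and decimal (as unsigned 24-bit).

Flip each bit (0->1, 1->0):
  001000010111101001000000
  110111101000010110111111

Answer: 110111101000010110111111 (14583231)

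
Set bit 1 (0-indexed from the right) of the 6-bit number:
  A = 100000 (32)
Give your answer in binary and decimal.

Mask = 1 << 1 = 000010
Bit 1 of A is 0, so OR-ing with the mask flips it to 1.
  100000
| 000010
--------
  100010

Answer: 100010 (34)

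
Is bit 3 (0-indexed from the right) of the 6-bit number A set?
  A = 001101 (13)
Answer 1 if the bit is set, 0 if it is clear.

Bit 3 is the 4th from the right.
  001101
    ^
That bit is 1.

Answer: 1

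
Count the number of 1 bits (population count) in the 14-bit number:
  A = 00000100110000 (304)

00000100110000
1-bits at positions (from bit 0 = LSB): 4, 5, 8
Count = 3

Answer: 3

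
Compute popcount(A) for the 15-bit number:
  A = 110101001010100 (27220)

110101001010100
1-bits at positions (from bit 0 = LSB): 2, 4, 6, 9, 11, 13, 14
Count = 7

Answer: 7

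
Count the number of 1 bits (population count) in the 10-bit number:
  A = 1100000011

1100000011
1-bits at positions (from bit 0 = LSB): 0, 1, 8, 9
Count = 4

Answer: 4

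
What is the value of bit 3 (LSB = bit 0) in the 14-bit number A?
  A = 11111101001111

Bit 3 is the 4th from the right.
  11111101001111
            ^
That bit is 1.

Answer: 1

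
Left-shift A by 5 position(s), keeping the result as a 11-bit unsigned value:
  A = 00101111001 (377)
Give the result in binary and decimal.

Shift left by 5: drop the top 5 bit(s), append 5 zero(s) on the right.
  00101111001  ->  discard [00101], keep [111001], append 00000
= 11100100000

Answer: 11100100000 (1824)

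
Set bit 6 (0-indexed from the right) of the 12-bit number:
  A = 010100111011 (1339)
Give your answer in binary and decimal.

Mask = 1 << 6 = 000001000000
Bit 6 of A is 0, so OR-ing with the mask flips it to 1.
  010100111011
| 000001000000
--------------
  010101111011

Answer: 010101111011 (1403)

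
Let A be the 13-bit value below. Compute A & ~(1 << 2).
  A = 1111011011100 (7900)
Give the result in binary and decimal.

Mask = ~(1 << 2) = 1111111111011
Bit 2 of A is 1, so AND-ing with the mask clears it to 0.
  1111011011100
& 1111111111011
---------------
  1111011011000

Answer: 1111011011000 (7896)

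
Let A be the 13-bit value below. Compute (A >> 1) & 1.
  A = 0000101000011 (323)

Bit 1 is the 2nd from the right.
  0000101000011
             ^
That bit is 1.

Answer: 1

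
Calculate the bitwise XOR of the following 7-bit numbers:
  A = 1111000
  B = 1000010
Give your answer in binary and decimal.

Apply ^ to each column (1 where bits differ):
  1111000
^ 1000010
---------
  0111010

Answer: 0111010 (58)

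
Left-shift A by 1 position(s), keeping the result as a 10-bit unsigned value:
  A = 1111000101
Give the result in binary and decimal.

Shift left by 1: drop the top 1 bit(s), append 1 zero(s) on the right.
  1111000101  ->  discard [1], keep [111000101], append 0
= 1110001010

Answer: 1110001010 (906)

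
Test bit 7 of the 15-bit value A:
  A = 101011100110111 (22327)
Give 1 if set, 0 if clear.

Bit 7 is the 8th from the right.
  101011100110111
         ^
That bit is 0.

Answer: 0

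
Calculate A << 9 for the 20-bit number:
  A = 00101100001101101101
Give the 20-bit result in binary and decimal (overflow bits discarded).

Shift left by 9: drop the top 9 bit(s), append 9 zero(s) on the right.
  00101100001101101101  ->  discard [001011000], keep [01101101101], append 000000000
= 01101101101000000000

Answer: 01101101101000000000 (449024)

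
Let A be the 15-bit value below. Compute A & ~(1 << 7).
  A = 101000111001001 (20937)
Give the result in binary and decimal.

Mask = ~(1 << 7) = 111111101111111
Bit 7 of A is 1, so AND-ing with the mask clears it to 0.
  101000111001001
& 111111101111111
-----------------
  101000101001001

Answer: 101000101001001 (20809)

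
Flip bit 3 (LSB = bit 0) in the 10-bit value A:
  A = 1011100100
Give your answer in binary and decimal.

Mask = 1 << 3 = 0000001000
Bit 3 of A is 0; XOR with the mask flips it to 1.
  1011100100
^ 0000001000
------------
  1011101100

Answer: 1011101100 (748)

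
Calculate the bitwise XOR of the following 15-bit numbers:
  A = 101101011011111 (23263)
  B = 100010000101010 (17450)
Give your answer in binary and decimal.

Apply ^ to each column (1 where bits differ):
  101101011011111
^ 100010000101010
-----------------
  001111011110101

Answer: 001111011110101 (7925)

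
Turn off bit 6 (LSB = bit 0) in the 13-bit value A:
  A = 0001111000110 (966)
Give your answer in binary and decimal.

Mask = ~(1 << 6) = 1111110111111
Bit 6 of A is 1, so AND-ing with the mask clears it to 0.
  0001111000110
& 1111110111111
---------------
  0001110000110

Answer: 0001110000110 (902)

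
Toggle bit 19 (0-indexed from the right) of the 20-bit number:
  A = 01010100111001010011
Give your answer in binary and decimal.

Mask = 1 << 19 = 10000000000000000000
Bit 19 of A is 0; XOR with the mask flips it to 1.
  01010100111001010011
^ 10000000000000000000
----------------------
  11010100111001010011

Answer: 11010100111001010011 (872019)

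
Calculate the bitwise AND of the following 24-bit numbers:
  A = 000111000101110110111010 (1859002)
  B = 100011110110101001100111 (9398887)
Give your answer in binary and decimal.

Apply & to each column (1 only where both bits are 1):
  000111000101110110111010
& 100011110110101001100111
--------------------------
  000011000100100000100010

Answer: 000011000100100000100010 (804898)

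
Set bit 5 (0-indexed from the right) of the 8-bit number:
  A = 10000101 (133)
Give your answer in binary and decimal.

Mask = 1 << 5 = 00100000
Bit 5 of A is 0, so OR-ing with the mask flips it to 1.
  10000101
| 00100000
----------
  10100101

Answer: 10100101 (165)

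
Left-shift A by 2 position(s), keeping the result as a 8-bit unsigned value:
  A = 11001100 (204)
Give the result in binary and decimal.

Shift left by 2: drop the top 2 bit(s), append 2 zero(s) on the right.
  11001100  ->  discard [11], keep [001100], append 00
= 00110000

Answer: 00110000 (48)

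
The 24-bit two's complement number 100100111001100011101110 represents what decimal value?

MSB is 1, so the value is negative. Find the magnitude:
1. Invert bits:  011011000110011100010001
2. Add 1:        011011000110011100010010  = 7104274
3. Apply sign:   -7104274

Answer: -7104274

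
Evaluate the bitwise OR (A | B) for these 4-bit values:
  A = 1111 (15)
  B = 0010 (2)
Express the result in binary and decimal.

Apply | to each column (1 where either bit is 1):
  1111
| 0010
------
  1111

Answer: 1111 (15)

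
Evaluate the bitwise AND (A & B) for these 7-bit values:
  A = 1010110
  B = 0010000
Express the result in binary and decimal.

Apply & to each column (1 only where both bits are 1):
  1010110
& 0010000
---------
  0010000

Answer: 0010000 (16)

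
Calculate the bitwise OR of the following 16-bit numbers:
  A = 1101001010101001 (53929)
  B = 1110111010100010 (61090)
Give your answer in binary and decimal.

Apply | to each column (1 where either bit is 1):
  1101001010101001
| 1110111010100010
------------------
  1111111010101011

Answer: 1111111010101011 (65195)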